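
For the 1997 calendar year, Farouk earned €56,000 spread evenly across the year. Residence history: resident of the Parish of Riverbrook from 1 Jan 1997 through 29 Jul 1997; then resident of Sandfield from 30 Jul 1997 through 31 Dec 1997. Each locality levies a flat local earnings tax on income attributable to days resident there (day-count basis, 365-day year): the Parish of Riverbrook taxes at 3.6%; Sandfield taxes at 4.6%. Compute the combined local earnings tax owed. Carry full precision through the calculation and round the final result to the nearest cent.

The Parish of Riverbrook, 1 Jan – 29 Jul 1997: 210 days → €56,000 × 3.6% × 210/365 = €1,159.8904
Sandfield, 30 Jul – 31 Dec 1997: 155 days → €56,000 × 4.6% × 155/365 = €1,093.9178
Total = €2,253.8082

€2,253.81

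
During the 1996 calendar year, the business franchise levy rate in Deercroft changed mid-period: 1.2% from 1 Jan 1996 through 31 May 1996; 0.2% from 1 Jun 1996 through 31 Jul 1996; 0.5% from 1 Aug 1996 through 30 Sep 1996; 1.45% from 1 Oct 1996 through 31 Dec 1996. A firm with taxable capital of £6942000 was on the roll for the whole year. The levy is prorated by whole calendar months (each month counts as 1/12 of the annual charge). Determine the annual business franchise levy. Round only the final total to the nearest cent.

1 Jan – 31 May 1996: 5 months at 1.2% → £6942000 × 1.2% × 5/12 = £34710.0000
1 Jun – 31 Jul 1996: 2 months at 0.2% → £6942000 × 0.2% × 2/12 = £2314.0000
1 Aug – 30 Sep 1996: 2 months at 0.5% → £6942000 × 0.5% × 2/12 = £5785.0000
1 Oct – 31 Dec 1996: 3 months at 1.45% → £6942000 × 1.45% × 3/12 = £25164.7500
Total = £67973.7500

£67973.75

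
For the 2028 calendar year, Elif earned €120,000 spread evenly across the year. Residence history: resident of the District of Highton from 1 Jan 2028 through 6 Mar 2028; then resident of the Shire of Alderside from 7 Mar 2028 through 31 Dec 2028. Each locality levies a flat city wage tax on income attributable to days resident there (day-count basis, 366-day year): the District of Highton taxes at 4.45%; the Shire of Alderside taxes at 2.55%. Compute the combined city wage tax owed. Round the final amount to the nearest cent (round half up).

€3,471.15

The District of Highton, 1 Jan – 6 Mar 2028: 66 days → €120,000 × 4.45% × 66/366 = €962.9508
The Shire of Alderside, 7 Mar – 31 Dec 2028: 300 days → €120,000 × 2.55% × 300/366 = €2,508.1967
Total = €3,471.1475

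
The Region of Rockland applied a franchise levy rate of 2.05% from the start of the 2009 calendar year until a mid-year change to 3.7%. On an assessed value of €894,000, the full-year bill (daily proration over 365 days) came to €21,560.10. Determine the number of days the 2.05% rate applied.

Let d = days at the first rate; then 365 − d days at the second rate.
€894,000 × [2.05%·d + 3.7%·(365−d)] / 365 = €21,560.10
Solving gives d = 285, so the new rate took effect on 13 October 2009.

285 days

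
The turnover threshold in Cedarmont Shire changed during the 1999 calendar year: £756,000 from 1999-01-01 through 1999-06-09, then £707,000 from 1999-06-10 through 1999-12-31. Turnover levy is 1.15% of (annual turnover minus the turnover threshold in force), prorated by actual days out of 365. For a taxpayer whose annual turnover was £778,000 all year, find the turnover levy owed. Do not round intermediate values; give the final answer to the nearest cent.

£569.49

1999-01-01 to 1999-06-09: 160 days, exemption £756,000 → (£778,000 − £756,000) × 1.15% × 160/365 = £110.9041
1999-06-10 to 1999-12-31: 205 days, exemption £707,000 → (£778,000 − £707,000) × 1.15% × 205/365 = £458.5822
Total = £569.4863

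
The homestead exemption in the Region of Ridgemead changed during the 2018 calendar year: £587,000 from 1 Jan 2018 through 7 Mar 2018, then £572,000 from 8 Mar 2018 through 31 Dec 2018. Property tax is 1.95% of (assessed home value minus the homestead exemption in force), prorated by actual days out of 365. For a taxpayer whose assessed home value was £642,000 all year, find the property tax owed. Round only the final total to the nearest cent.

£1,312.11

1 Jan – 7 Mar 2018: 66 days, exemption £587,000 → (£642,000 − £587,000) × 1.95% × 66/365 = £193.9315
8 Mar – 31 Dec 2018: 299 days, exemption £572,000 → (£642,000 − £572,000) × 1.95% × 299/365 = £1,118.1781
Total = £1,312.1096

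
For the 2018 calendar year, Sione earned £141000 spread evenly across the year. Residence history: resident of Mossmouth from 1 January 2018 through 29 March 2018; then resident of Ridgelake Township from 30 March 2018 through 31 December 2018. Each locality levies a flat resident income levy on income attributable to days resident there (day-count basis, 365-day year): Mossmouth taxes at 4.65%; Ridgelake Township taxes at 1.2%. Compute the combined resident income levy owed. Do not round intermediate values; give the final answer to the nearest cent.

Mossmouth, 1 January – 29 March 2018: 88 days → £141000 × 4.65% × 88/365 = £1580.7452
Ridgelake Township, 30 March – 31 December 2018: 277 days → £141000 × 1.2% × 277/365 = £1284.0658
Total = £2864.8110

£2864.81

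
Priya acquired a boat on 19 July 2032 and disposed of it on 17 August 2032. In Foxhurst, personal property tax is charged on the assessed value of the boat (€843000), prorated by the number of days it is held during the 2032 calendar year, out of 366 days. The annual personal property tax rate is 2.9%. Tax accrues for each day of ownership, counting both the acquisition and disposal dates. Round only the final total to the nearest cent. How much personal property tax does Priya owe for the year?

Days held (19 July – 17 August 2032): 30 out of 366
Tax = €843000 × 2.9% × 30/366 = €2003.8525

€2003.85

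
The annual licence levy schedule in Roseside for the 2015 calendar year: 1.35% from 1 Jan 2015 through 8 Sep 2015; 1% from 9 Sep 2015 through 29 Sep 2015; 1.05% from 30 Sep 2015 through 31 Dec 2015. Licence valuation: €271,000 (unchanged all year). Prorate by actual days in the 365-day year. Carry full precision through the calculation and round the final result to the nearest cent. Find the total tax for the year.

€3,396.78

1 Jan – 8 Sep 2015: 251 days at 1.35% → €271,000 × 1.35% × 251/365 = €2,515.8452
9 Sep – 29 Sep 2015: 21 days at 1% → €271,000 × 1% × 21/365 = €155.9178
30 Sep – 31 Dec 2015: 93 days at 1.05% → €271,000 × 1.05% × 93/365 = €725.0178
Total = €3,396.7808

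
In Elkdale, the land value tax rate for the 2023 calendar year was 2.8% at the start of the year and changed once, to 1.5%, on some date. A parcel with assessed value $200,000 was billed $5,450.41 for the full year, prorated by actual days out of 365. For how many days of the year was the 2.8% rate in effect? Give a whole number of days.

Let d = days at the first rate; then 365 − d days at the second rate.
$200,000 × [2.8%·d + 1.5%·(365−d)] / 365 = $5,450.41
Solving gives d = 344, so the new rate took effect on December 11, 2023.

344 days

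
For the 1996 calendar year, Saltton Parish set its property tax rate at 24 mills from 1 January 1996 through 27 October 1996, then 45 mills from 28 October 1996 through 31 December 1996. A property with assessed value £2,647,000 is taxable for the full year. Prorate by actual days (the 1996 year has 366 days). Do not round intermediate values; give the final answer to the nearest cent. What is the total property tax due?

1 January – 27 October 1996: 301 days at 24 mills → £2,647,000 × 2.4% × 301/366 = £52,245.7049
28 October – 31 December 1996: 65 days at 45 mills → £2,647,000 × 4.5% × 65/366 = £21,154.3033
Total = £73,400.0082

£73,400.01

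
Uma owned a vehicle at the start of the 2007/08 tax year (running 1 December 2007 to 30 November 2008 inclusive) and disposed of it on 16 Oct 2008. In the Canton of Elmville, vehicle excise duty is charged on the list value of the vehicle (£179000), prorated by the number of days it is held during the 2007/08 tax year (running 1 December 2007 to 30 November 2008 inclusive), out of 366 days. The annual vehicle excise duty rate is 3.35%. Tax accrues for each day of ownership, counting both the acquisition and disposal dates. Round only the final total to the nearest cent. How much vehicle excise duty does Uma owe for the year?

Days held (1 Dec 2007 – 16 Oct 2008): 321 out of 366
Tax = £179000 × 3.35% × 321/366 = £5259.2254

£5259.23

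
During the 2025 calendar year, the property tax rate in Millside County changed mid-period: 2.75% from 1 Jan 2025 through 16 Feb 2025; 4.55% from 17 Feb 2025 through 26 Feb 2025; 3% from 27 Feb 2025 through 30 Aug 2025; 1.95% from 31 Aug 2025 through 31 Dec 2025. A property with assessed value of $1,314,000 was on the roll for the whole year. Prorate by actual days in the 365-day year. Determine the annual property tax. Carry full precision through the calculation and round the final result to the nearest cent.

1 Jan – 16 Feb 2025: 47 days at 2.75% → $1,314,000 × 2.75% × 47/365 = $4,653.0000
17 Feb – 26 Feb 2025: 10 days at 4.55% → $1,314,000 × 4.55% × 10/365 = $1,638.0000
27 Feb – 30 Aug 2025: 185 days at 3% → $1,314,000 × 3% × 185/365 = $19,980.0000
31 Aug – 31 Dec 2025: 123 days at 1.95% → $1,314,000 × 1.95% × 123/365 = $8,634.6000
Total = $34,905.6000

$34,905.60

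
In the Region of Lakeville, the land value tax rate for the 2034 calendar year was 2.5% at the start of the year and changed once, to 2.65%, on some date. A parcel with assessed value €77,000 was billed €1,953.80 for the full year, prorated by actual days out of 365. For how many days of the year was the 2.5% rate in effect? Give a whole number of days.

Let d = days at the first rate; then 365 − d days at the second rate.
€77,000 × [2.5%·d + 2.65%·(365−d)] / 365 = €1,953.80
Solving gives d = 274, so the new rate took effect on 2 October 2034.

274 days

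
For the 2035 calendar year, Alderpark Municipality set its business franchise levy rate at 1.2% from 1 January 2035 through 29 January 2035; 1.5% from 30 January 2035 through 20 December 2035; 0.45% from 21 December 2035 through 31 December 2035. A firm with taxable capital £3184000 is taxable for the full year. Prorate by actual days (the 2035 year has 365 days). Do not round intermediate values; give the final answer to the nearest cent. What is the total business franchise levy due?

£45993.53

1 January – 29 January 2035: 29 days at 1.2% → £3184000 × 1.2% × 29/365 = £3035.7041
30 January – 20 December 2035: 325 days at 1.5% → £3184000 × 1.5% × 325/365 = £42526.0274
21 December – 31 December 2035: 11 days at 0.45% → £3184000 × 0.45% × 11/365 = £431.8027
Total = £45993.5342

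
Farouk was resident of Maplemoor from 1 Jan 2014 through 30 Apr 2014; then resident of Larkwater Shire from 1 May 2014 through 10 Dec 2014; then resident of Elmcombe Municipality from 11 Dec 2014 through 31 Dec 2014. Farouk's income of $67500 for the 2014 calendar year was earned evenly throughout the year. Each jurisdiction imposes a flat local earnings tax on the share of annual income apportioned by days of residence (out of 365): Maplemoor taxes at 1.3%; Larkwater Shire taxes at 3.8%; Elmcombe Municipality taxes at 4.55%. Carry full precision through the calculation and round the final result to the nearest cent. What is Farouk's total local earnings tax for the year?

$2039.33

Maplemoor, 1 Jan – 30 Apr 2014: 120 days → $67500 × 1.3% × 120/365 = $288.4932
Larkwater Shire, 1 May – 10 Dec 2014: 224 days → $67500 × 3.8% × 224/365 = $1574.1370
Elmcombe Municipality, 11 Dec – 31 Dec 2014: 21 days → $67500 × 4.55% × 21/365 = $176.7021
Total = $2039.3322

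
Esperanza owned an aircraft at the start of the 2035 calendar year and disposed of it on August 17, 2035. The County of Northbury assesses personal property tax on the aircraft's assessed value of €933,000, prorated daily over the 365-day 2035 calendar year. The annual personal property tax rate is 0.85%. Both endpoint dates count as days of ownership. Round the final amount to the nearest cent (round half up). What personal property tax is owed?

€4,975.57

Days held (January 1 – August 17, 2035): 229 out of 365
Tax = €933,000 × 0.85% × 229/365 = €4,975.5740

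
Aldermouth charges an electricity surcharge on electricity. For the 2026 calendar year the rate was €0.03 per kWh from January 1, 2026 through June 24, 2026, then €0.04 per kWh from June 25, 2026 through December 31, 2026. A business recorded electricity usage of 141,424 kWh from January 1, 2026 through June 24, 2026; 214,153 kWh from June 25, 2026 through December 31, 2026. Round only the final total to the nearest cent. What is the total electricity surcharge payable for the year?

January 1 – June 24, 2026: 141,424 kWh at €0.03/kWh → €4242.72
June 25 – December 31, 2026: 214,153 kWh at €0.04/kWh → €8566.12

€12808.84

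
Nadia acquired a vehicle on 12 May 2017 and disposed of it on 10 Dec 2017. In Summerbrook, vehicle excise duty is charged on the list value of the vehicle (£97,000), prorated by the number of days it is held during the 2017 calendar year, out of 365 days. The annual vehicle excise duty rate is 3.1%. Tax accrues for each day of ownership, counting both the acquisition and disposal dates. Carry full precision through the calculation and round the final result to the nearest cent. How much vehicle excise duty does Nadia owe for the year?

£1,754.77

Days held (12 May – 10 Dec 2017): 213 out of 365
Tax = £97,000 × 3.1% × 213/365 = £1,754.7699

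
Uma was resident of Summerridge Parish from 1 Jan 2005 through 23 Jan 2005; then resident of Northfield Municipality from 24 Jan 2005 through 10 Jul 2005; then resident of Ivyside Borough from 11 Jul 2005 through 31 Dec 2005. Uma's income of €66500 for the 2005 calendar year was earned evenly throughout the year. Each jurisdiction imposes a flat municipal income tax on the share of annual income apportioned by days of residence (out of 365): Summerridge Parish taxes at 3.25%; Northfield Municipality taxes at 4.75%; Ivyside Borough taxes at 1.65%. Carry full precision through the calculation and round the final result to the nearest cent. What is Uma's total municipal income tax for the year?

Summerridge Parish, 1 Jan – 23 Jan 2005: 23 days → €66500 × 3.25% × 23/365 = €136.1884
Northfield Municipality, 24 Jan – 10 Jul 2005: 168 days → €66500 × 4.75% × 168/365 = €1453.8904
Ivyside Borough, 11 Jul – 31 Dec 2005: 174 days → €66500 × 1.65% × 174/365 = €523.0726
Total = €2113.1514

€2113.15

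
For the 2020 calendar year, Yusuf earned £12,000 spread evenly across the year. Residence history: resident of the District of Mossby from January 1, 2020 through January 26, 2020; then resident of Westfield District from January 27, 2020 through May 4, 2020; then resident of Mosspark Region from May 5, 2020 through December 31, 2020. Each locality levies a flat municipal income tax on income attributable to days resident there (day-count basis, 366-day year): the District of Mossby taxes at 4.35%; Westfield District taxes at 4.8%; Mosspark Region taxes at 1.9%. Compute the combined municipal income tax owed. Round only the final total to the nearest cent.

The District of Mossby, January 1 – January 26, 2020: 26 days → £12,000 × 4.35% × 26/366 = £37.0820
Westfield District, January 27 – May 4, 2020: 99 days → £12,000 × 4.8% × 99/366 = £155.8033
Mosspark Region, May 5 – December 31, 2020: 241 days → £12,000 × 1.9% × 241/366 = £150.1311
Total = £343.0164

£343.02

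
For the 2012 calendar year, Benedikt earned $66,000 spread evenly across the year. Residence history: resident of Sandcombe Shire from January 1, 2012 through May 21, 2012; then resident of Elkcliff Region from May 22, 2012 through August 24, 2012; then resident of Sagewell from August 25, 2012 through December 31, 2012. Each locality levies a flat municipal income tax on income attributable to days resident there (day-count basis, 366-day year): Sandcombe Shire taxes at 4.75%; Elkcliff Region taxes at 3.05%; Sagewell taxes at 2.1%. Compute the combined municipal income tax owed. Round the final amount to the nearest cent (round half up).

$2,227.32

Sandcombe Shire, January 1 – May 21, 2012: 142 days → $66,000 × 4.75% × 142/366 = $1,216.3115
Elkcliff Region, May 22 – August 24, 2012: 95 days → $66,000 × 3.05% × 95/366 = $522.5000
Sagewell, August 25 – December 31, 2012: 129 days → $66,000 × 2.1% × 129/366 = $488.5082
Total = $2,227.3197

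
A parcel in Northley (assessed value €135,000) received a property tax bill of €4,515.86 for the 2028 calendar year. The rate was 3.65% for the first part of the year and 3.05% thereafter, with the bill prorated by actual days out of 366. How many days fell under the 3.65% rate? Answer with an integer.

Let d = days at the first rate; then 366 − d days at the second rate.
€135,000 × [3.65%·d + 3.05%·(366−d)] / 366 = €4,515.86
Solving gives d = 180, so the new rate took effect on 29 June 2028.

180 days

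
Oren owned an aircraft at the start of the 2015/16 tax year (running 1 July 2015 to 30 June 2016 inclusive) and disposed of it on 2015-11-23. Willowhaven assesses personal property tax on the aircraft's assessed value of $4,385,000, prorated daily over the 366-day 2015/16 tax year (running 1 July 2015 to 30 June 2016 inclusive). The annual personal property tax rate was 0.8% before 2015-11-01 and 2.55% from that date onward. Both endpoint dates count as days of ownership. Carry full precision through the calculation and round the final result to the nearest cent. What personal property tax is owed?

2015-07-01 to 2015-10-31: 123 days at 0.8% → $4,385,000 × 0.8% × 123/366 = $11,789.1803
2015-11-01 to 2015-11-23: 23 days at 2.55% → $4,385,000 × 2.55% × 23/366 = $7,026.7828
Total = $18,815.9631

$18,815.96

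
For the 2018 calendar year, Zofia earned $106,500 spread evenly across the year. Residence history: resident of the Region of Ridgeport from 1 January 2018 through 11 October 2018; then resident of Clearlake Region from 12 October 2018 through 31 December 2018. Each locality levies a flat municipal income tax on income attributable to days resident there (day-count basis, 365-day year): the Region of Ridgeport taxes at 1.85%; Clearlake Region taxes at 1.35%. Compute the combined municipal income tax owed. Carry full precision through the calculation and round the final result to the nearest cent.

The Region of Ridgeport, 1 January – 11 October 2018: 284 days → $106,500 × 1.85% × 284/365 = $1,533.0164
Clearlake Region, 12 October – 31 December 2018: 81 days → $106,500 × 1.35% × 81/365 = $319.0623
Total = $1,852.0788

$1,852.08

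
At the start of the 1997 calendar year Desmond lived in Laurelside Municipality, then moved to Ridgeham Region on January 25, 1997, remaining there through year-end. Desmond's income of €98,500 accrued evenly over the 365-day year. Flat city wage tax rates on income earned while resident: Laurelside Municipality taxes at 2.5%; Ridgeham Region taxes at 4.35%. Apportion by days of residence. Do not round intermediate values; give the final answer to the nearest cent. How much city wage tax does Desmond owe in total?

Laurelside Municipality, January 1 – January 24, 1997: 24 days → €98,500 × 2.5% × 24/365 = €161.9178
Ridgeham Region, January 25 – December 31, 1997: 341 days → €98,500 × 4.35% × 341/365 = €4,003.0130
Total = €4,164.9308

€4,164.93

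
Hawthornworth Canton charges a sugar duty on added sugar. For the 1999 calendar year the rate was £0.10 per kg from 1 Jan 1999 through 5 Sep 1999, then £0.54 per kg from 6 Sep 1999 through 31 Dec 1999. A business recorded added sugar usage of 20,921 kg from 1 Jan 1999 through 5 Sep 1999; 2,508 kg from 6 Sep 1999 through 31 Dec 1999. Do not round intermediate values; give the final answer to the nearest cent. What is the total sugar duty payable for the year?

£3,446.42

1 Jan – 5 Sep 1999: 20,921 kg at £0.10/kg → £2,092.10
6 Sep – 31 Dec 1999: 2,508 kg at £0.54/kg → £1,354.32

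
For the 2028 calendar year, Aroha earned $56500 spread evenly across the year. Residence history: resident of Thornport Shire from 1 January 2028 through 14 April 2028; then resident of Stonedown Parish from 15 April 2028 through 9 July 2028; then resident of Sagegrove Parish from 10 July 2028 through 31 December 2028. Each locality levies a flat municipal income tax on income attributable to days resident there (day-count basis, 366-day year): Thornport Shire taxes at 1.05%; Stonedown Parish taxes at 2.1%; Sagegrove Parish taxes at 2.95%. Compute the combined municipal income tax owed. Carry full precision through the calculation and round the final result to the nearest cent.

$1245.93

Thornport Shire, 1 January – 14 April 2028: 105 days → $56500 × 1.05% × 105/366 = $170.1947
Stonedown Parish, 15 April – 9 July 2028: 86 days → $56500 × 2.1% × 86/366 = $278.7951
Sagegrove Parish, 10 July – 31 December 2028: 175 days → $56500 × 2.95% × 175/366 = $796.9433
Total = $1245.9331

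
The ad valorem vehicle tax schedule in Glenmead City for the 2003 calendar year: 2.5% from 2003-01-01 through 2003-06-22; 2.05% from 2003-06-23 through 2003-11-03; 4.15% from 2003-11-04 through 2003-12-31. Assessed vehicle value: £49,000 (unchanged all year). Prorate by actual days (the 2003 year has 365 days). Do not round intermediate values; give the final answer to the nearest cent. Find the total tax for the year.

£1,272.52

2003-01-01 to 2003-06-22: 173 days at 2.5% → £49,000 × 2.5% × 173/365 = £580.6164
2003-06-23 to 2003-11-03: 134 days at 2.05% → £49,000 × 2.05% × 134/365 = £368.7753
2003-11-04 to 2003-12-31: 58 days at 4.15% → £49,000 × 4.15% × 58/365 = £323.1315
Total = £1,272.5233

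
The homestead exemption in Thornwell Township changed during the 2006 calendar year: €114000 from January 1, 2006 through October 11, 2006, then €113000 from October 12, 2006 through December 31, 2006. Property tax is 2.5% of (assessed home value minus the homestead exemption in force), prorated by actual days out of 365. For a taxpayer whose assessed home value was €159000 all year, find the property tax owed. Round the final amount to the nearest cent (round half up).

€1130.55

January 1 – October 11, 2006: 284 days, exemption €114000 → (€159000 − €114000) × 2.5% × 284/365 = €875.3425
October 12 – December 31, 2006: 81 days, exemption €113000 → (€159000 − €113000) × 2.5% × 81/365 = €255.2055
Total = €1130.5479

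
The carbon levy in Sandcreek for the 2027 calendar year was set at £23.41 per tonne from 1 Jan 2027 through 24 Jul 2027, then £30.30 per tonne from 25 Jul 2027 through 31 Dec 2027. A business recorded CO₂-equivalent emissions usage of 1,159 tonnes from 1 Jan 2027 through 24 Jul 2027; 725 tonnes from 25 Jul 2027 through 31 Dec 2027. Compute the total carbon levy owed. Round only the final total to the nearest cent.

1 Jan – 24 Jul 2027: 1,159 tonnes at £23.41/tonne → £27132.19
25 Jul – 31 Dec 2027: 725 tonnes at £30.30/tonne → £21967.50

£49099.69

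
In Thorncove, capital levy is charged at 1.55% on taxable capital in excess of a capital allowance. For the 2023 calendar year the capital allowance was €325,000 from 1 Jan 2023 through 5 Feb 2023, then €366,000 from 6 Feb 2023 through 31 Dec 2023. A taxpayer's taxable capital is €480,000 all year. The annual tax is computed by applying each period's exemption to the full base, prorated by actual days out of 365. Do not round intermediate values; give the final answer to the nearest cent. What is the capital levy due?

€1,829.68

1 Jan – 5 Feb 2023: 36 days, exemption €325,000 → (€480,000 − €325,000) × 1.55% × 36/365 = €236.9589
6 Feb – 31 Dec 2023: 329 days, exemption €366,000 → (€480,000 − €366,000) × 1.55% × 329/365 = €1,592.7205
Total = €1,829.6795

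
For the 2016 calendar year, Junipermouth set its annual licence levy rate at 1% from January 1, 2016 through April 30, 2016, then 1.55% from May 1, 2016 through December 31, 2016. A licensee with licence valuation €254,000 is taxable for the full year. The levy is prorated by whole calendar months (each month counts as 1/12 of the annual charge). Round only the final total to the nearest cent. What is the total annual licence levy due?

€3,471.33

January 1 – April 30, 2016: 4 months at 1% → €254,000 × 1% × 4/12 = €846.6667
May 1 – December 31, 2016: 8 months at 1.55% → €254,000 × 1.55% × 8/12 = €2,624.6667
Total = €3,471.3333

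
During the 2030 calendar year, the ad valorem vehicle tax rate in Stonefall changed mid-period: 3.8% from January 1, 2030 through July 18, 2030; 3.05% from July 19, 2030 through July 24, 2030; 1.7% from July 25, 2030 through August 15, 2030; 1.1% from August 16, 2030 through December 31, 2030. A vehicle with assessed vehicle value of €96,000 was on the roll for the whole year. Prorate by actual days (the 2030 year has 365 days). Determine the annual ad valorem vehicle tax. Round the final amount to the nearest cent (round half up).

January 1 – July 18, 2030: 199 days at 3.8% → €96,000 × 3.8% × 199/365 = €1,988.9096
July 19 – July 24, 2030: 6 days at 3.05% → €96,000 × 3.05% × 6/365 = €48.1315
July 25 – August 15, 2030: 22 days at 1.7% → €96,000 × 1.7% × 22/365 = €98.3671
August 16 – December 31, 2030: 138 days at 1.1% → €96,000 × 1.1% × 138/365 = €399.2548
Total = €2,534.6630

€2,534.66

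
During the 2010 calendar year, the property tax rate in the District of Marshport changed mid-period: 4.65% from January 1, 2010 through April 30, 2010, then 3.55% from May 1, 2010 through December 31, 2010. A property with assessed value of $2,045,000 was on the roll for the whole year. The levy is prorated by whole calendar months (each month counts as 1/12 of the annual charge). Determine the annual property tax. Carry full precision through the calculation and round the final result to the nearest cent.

January 1 – April 30, 2010: 4 months at 4.65% → $2,045,000 × 4.65% × 4/12 = $31,697.5000
May 1 – December 31, 2010: 8 months at 3.55% → $2,045,000 × 3.55% × 8/12 = $48,398.3333
Total = $80,095.8333

$80,095.83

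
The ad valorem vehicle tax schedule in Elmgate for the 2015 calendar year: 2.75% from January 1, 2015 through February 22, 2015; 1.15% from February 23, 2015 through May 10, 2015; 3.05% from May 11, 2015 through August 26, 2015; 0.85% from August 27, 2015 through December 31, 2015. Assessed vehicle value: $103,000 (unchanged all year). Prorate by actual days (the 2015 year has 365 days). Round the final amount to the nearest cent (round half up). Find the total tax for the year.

$1,895.34

January 1 – February 22, 2015: 53 days at 2.75% → $103,000 × 2.75% × 53/365 = $411.2945
February 23 – May 10, 2015: 77 days at 1.15% → $103,000 × 1.15% × 77/365 = $249.8808
May 11 – August 26, 2015: 108 days at 3.05% → $103,000 × 3.05% × 108/365 = $929.5397
August 27 – December 31, 2015: 127 days at 0.85% → $103,000 × 0.85% × 127/365 = $304.6260
Total = $1,895.3411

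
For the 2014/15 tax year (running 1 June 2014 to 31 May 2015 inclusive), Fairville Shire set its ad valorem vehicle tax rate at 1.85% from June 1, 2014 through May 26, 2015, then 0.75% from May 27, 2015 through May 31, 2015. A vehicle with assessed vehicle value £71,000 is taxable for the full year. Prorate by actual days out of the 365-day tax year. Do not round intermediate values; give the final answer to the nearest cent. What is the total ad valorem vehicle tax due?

£1,302.80

June 1, 2014 – May 26, 2015: 360 days at 1.85% → £71,000 × 1.85% × 360/365 = £1,295.5068
May 27 – May 31, 2015: 5 days at 0.75% → £71,000 × 0.75% × 5/365 = £7.2945
Total = £1,302.8014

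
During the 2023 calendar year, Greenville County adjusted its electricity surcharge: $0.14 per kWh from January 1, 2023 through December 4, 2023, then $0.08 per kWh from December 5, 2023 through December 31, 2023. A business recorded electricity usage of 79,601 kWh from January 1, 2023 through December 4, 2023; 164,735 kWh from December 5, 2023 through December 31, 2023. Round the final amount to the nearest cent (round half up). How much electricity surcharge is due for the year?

$24322.94

January 1 – December 4, 2023: 79,601 kWh at $0.14/kWh → $11144.14
December 5 – December 31, 2023: 164,735 kWh at $0.08/kWh → $13178.80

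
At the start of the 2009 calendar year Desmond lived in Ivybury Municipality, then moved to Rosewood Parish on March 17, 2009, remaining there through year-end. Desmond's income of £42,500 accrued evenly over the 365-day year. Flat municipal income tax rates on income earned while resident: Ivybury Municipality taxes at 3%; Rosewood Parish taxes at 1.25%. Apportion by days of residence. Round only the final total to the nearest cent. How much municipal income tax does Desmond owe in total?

£684.08

Ivybury Municipality, January 1 – March 16, 2009: 75 days → £42,500 × 3% × 75/365 = £261.9863
Rosewood Parish, March 17 – December 31, 2009: 290 days → £42,500 × 1.25% × 290/365 = £422.0890
Total = £684.0753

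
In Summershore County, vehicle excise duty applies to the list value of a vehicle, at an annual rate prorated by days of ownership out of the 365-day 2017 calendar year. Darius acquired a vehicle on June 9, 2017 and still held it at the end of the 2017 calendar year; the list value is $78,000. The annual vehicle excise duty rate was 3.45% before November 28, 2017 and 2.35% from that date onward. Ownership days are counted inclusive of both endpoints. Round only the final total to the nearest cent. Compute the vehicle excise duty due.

$1,438.83

June 9 – November 27, 2017: 172 days at 3.45% → $78,000 × 3.45% × 172/365 = $1,268.0877
November 28 – December 31, 2017: 34 days at 2.35% → $78,000 × 2.35% × 34/365 = $170.7452
Total = $1,438.8329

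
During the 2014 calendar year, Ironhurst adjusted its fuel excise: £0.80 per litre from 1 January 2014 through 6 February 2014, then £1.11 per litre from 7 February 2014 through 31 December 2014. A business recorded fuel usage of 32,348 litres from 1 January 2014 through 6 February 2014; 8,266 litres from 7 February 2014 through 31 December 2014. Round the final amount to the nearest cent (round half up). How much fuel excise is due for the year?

£35,053.66

1 January – 6 February 2014: 32,348 litres at £0.80/litre → £25,878.40
7 February – 31 December 2014: 8,266 litres at £1.11/litre → £9,175.26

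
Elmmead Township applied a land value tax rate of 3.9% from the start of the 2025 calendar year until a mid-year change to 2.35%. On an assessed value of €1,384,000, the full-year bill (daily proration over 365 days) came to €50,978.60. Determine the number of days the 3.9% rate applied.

314 days

Let d = days at the first rate; then 365 − d days at the second rate.
€1,384,000 × [3.9%·d + 2.35%·(365−d)] / 365 = €50,978.60
Solving gives d = 314, so the new rate took effect on 11 Nov 2025.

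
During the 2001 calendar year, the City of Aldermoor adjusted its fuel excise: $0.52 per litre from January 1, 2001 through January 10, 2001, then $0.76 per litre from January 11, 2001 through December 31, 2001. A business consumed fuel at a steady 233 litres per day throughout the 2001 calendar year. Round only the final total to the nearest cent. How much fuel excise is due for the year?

January 1 – January 10, 2001: 10 days × 233 litres/day = 2,330 litres at $0.52/litre → $1211.60
January 11 – December 31, 2001: 355 days × 233 litres/day = 82,715 litres at $0.76/litre → $62863.40

$64075.00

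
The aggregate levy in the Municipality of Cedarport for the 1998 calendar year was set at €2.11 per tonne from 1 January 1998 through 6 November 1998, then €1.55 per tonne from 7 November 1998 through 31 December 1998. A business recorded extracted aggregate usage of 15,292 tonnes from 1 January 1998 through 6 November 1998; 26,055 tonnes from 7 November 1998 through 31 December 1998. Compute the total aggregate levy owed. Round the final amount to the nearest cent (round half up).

€72,651.37

1 January – 6 November 1998: 15,292 tonnes at €2.11/tonne → €32,266.12
7 November – 31 December 1998: 26,055 tonnes at €1.55/tonne → €40,385.25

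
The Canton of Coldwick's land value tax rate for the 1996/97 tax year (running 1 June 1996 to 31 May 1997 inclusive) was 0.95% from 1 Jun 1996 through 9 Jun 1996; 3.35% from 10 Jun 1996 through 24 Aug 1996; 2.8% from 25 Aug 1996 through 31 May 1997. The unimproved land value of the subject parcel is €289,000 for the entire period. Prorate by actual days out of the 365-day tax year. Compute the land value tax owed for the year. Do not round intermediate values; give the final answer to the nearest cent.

€8,291.13

1 Jun – 9 Jun 1996: 9 days at 0.95% → €289,000 × 0.95% × 9/365 = €67.6973
10 Jun – 24 Aug 1996: 76 days at 3.35% → €289,000 × 3.35% × 76/365 = €2,015.8740
25 Aug 1996 – 31 May 1997: 280 days at 2.8% → €289,000 × 2.8% × 280/365 = €6,207.5616
Total = €8,291.1329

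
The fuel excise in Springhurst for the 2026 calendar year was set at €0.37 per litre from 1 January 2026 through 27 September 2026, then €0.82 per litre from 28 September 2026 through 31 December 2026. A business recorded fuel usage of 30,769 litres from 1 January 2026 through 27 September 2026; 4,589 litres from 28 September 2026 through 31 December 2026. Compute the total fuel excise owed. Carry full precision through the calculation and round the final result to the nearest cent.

1 January – 27 September 2026: 30,769 litres at €0.37/litre → €11384.53
28 September – 31 December 2026: 4,589 litres at €0.82/litre → €3762.98

€15147.51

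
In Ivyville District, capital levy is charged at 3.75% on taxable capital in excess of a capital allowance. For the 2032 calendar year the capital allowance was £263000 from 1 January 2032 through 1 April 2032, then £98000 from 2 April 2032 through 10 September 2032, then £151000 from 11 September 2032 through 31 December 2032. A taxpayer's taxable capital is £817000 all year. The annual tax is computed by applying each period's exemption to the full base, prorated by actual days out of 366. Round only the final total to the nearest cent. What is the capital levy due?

£24798.98

1 January – 1 April 2032: 92 days, exemption £263000 → (£817000 − £263000) × 3.75% × 92/366 = £5222.1311
2 April – 10 September 2032: 162 days, exemption £98000 → (£817000 − £98000) × 3.75% × 162/366 = £11934.2213
11 September – 31 December 2032: 112 days, exemption £151000 → (£817000 − £151000) × 3.75% × 112/366 = £7642.6230
Total = £24798.9754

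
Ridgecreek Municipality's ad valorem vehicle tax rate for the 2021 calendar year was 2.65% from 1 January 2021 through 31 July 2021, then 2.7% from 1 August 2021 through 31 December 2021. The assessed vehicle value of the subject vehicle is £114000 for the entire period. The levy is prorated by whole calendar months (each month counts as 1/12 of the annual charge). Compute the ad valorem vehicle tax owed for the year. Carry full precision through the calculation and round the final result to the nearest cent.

1 January – 31 July 2021: 7 months at 2.65% → £114000 × 2.65% × 7/12 = £1762.2500
1 August – 31 December 2021: 5 months at 2.7% → £114000 × 2.7% × 5/12 = £1282.5000
Total = £3044.7500

£3044.75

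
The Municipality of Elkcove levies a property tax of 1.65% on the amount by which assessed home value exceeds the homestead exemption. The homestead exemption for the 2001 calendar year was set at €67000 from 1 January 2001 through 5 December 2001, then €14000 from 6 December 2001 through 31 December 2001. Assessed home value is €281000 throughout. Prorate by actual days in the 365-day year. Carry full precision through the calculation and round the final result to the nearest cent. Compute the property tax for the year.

€3593.29

1 January – 5 December 2001: 339 days, exemption €67000 → (€281000 − €67000) × 1.65% × 339/365 = €3279.4767
6 December – 31 December 2001: 26 days, exemption €14000 → (€281000 − €14000) × 1.65% × 26/365 = €313.8164
Total = €3593.2932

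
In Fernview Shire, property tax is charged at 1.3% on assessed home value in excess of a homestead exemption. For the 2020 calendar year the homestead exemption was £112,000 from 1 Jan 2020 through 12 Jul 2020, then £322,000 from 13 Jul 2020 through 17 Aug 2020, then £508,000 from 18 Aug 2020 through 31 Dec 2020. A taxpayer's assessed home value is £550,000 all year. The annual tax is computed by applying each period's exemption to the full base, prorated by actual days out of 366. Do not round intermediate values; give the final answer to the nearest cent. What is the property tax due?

1 Jan – 12 Jul 2020: 194 days, exemption £112,000 → (£550,000 − £112,000) × 1.3% × 194/366 = £3,018.1311
13 Jul – 17 Aug 2020: 36 days, exemption £322,000 → (£550,000 − £322,000) × 1.3% × 36/366 = £291.5410
18 Aug – 31 Dec 2020: 136 days, exemption £508,000 → (£550,000 − £508,000) × 1.3% × 136/366 = £202.8852
Total = £3,512.5574

£3,512.56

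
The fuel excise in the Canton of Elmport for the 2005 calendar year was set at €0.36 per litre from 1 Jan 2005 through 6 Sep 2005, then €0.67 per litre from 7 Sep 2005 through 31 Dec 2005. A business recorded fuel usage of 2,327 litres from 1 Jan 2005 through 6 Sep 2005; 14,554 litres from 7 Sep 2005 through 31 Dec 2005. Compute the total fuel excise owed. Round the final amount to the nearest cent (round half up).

1 Jan – 6 Sep 2005: 2,327 litres at €0.36/litre → €837.72
7 Sep – 31 Dec 2005: 14,554 litres at €0.67/litre → €9,751.18

€10,588.90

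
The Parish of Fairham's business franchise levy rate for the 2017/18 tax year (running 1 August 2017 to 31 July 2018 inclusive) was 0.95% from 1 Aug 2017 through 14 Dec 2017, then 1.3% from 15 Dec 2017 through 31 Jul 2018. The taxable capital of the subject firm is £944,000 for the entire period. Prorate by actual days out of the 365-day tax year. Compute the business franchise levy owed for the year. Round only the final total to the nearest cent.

1 Aug – 14 Dec 2017: 136 days at 0.95% → £944,000 × 0.95% × 136/365 = £3,341.5014
15 Dec 2017 – 31 Jul 2018: 229 days at 1.3% → £944,000 × 1.3% × 229/365 = £7,699.4192
Total = £11,040.9205

£11,040.92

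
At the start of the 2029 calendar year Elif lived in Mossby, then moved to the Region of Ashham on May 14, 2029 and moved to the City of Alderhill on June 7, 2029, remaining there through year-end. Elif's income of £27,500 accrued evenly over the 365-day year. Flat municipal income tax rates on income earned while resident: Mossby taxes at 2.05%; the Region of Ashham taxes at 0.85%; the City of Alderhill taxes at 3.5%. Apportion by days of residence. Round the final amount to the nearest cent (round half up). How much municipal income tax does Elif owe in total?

£769.28

Mossby, January 1 – May 13, 2029: 133 days → £27,500 × 2.05% × 133/365 = £205.4212
The Region of Ashham, May 14 – June 6, 2029: 24 days → £27,500 × 0.85% × 24/365 = £15.3699
The City of Alderhill, June 7 – December 31, 2029: 208 days → £27,500 × 3.5% × 208/365 = £548.4932
Total = £769.2842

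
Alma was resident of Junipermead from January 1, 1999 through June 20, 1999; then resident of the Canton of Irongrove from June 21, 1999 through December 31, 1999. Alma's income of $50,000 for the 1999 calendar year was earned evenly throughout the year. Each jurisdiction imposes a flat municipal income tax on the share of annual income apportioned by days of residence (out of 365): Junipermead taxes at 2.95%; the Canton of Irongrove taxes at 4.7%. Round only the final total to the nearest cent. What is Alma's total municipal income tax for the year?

Junipermead, January 1 – June 20, 1999: 171 days → $50,000 × 2.95% × 171/365 = $691.0274
The Canton of Irongrove, June 21 – December 31, 1999: 194 days → $50,000 × 4.7% × 194/365 = $1,249.0411
Total = $1,940.0685

$1,940.07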